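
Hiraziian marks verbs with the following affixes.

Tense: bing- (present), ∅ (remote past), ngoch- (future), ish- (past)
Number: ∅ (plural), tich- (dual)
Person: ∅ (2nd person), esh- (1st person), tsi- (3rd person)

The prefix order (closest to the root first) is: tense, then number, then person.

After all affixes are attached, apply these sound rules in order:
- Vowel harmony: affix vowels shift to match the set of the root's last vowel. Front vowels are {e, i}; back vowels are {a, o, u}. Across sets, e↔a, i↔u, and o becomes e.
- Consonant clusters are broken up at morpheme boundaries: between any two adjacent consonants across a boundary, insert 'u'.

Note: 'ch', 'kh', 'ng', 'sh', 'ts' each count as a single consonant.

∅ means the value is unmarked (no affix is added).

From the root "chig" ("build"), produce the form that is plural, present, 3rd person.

Attach tense present bing- → bingchig.
number = plural: zero marking, form stays bingchig.
Attach person 3rd person tsi- → tsibingchig.
Vowel harmony: no change.
Apply epenthesis: tsibingchig → tsibinguchig.

tsibinguchig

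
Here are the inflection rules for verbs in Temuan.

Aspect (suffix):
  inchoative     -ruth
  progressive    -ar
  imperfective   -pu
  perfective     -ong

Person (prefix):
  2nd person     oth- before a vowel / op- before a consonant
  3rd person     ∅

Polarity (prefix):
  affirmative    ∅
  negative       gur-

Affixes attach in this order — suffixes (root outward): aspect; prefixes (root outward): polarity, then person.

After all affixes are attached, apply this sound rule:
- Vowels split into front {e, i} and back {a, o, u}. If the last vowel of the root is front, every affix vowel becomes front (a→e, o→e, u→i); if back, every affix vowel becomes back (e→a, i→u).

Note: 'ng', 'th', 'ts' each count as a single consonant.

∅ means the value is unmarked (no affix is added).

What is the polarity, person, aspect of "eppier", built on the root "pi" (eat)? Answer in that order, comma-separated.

affirmative, 2nd person, progressive

Segment: op-pi-ar.
polarity: ∅ → affirmative.
person: oth/op- → 2nd person.
aspect: -ar → progressive.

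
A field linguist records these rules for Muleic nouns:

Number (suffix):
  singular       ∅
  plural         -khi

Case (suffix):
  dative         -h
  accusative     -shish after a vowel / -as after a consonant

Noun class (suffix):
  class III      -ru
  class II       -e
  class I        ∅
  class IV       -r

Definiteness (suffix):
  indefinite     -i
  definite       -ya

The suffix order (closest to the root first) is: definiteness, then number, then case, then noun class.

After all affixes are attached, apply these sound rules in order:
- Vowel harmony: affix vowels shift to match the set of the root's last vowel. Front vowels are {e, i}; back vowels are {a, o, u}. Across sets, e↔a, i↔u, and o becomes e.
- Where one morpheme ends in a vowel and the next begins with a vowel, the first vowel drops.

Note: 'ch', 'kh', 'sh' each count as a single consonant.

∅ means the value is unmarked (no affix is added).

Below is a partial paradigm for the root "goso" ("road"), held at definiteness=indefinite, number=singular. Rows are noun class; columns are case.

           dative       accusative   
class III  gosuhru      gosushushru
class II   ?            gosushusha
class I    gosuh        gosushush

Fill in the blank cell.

Attach definiteness indefinite -i → gosoi.
number = singular: zero marking, form stays gosoi.
Attach case dative -h → gosoih.
Attach noun class class II -e → gosoihe.
Apply vowel harmony: gosoihe → gosouha.
Apply vowel deletion: gosouha → gosuha.

gosuha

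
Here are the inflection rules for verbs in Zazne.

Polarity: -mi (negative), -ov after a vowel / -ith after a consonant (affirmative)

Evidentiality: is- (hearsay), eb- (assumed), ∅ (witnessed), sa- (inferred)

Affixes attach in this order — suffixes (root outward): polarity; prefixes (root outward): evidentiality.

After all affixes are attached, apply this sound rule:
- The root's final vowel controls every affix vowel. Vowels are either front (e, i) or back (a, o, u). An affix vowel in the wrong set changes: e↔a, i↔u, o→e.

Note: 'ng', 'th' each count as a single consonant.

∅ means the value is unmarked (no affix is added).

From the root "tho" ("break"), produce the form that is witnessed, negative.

Attach polarity negative -mi → thomi.
evidentiality = witnessed: zero marking, form stays thomi.
Apply vowel harmony: thomi → thomu.

thomu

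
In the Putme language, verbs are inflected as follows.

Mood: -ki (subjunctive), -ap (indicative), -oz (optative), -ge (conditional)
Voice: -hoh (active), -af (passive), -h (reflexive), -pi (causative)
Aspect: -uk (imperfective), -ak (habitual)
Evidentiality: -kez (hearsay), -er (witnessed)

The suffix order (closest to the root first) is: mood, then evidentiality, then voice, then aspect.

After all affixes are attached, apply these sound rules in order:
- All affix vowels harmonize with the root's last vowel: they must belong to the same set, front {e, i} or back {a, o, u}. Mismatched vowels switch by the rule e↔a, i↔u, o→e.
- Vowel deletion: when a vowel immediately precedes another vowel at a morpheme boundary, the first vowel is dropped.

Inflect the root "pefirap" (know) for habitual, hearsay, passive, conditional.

Attach mood conditional -ge → pefirapge.
Attach evidentiality hearsay -kez → pefirapgekez.
Attach voice passive -af → pefirapgekezaf.
Attach aspect habitual -ak → pefirapgekezafak.
Apply vowel harmony: pefirapgekezafak → pefirapgakazafak.
Vowel deletion: no change.

pefirapgakazafak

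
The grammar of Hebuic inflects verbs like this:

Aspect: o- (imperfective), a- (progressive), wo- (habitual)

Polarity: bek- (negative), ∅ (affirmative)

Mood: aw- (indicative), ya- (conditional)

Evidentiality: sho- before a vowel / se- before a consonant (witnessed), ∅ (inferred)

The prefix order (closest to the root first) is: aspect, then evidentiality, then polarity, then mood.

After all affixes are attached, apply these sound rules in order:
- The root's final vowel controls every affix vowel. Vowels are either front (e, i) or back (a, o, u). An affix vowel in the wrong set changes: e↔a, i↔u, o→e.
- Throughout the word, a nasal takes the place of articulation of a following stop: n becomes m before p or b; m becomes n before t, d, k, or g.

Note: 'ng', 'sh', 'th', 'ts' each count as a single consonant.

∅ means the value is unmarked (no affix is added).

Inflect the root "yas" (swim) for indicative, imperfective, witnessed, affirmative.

awshooyas

Attach aspect imperfective o- → oyas.
Attach evidentiality witnessed sho- (before vowel 'o') → shooyas.
polarity = affirmative: zero marking, form stays shooyas.
Attach mood indicative aw- → awshooyas.
Vowel harmony: no change.
Nasal assimilation: no change.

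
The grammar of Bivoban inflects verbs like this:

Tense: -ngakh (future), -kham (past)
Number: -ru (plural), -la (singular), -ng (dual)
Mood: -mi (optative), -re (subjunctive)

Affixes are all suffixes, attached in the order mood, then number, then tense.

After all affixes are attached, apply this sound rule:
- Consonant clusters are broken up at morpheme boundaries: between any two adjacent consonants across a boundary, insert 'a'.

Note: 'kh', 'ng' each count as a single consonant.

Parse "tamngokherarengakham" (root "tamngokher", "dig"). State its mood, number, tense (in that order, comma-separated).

subjunctive, dual, past

Segment: tamngokher-re-ng-kham.
mood: -re → subjunctive.
number: -ng → dual.
tense: -kham → past.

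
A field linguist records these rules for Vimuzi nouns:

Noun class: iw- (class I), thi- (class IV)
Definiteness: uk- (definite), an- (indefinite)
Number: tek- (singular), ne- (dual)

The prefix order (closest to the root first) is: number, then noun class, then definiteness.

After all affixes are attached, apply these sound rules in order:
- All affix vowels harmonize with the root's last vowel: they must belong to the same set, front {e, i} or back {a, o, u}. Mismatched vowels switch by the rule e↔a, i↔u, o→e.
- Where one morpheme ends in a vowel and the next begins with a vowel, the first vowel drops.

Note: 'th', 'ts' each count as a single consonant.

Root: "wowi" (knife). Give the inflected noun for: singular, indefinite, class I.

Attach number singular tek- → tekwowi.
Attach noun class class I iw- → iwtekwowi.
Attach definiteness indefinite an- → aniwtekwowi.
Apply vowel harmony: aniwtekwowi → eniwtekwowi.
Vowel deletion: no change.

eniwtekwowi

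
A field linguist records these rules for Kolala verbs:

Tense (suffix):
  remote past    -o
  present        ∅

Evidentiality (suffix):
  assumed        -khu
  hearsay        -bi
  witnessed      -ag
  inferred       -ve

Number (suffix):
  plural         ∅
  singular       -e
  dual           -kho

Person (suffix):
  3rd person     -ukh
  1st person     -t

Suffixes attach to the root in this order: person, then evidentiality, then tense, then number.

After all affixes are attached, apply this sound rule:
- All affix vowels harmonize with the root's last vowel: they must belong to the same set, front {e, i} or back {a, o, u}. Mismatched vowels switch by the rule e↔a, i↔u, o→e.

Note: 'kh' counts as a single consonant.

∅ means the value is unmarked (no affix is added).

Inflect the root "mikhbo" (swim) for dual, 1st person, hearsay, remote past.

mikhbotbuokho

Attach person 1st person -t → mikhbot.
Attach evidentiality hearsay -bi → mikhbotbi.
Attach tense remote past -o → mikhbotbio.
Attach number dual -kho → mikhbotbiokho.
Apply vowel harmony: mikhbotbiokho → mikhbotbuokho.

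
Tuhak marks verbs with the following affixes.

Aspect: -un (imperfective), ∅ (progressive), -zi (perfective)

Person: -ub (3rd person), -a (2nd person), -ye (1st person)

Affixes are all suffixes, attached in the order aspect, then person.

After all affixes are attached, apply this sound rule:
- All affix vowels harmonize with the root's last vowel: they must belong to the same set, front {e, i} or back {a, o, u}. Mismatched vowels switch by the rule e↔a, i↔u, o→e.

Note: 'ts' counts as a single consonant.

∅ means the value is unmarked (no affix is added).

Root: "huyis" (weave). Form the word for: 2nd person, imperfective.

Attach aspect imperfective -un → huyisun.
Attach person 2nd person -a → huyisuna.
Apply vowel harmony: huyisuna → huyisine.

huyisine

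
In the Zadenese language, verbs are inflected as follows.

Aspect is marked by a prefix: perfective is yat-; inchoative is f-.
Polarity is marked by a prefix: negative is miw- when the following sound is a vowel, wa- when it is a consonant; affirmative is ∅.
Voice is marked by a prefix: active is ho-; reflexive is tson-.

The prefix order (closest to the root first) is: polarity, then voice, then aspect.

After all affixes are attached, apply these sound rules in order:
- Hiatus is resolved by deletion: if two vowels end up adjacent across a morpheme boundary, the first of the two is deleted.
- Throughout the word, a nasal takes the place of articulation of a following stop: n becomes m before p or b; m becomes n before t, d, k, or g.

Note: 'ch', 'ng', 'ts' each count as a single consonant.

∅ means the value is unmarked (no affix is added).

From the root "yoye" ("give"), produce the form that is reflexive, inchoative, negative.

ftsonwayoye

Attach polarity negative wa- (before consonant 'y') → wayoye.
Attach voice reflexive tson- → tsonwayoye.
Attach aspect inchoative f- → ftsonwayoye.
Vowel deletion: no change.
Nasal assimilation: no change.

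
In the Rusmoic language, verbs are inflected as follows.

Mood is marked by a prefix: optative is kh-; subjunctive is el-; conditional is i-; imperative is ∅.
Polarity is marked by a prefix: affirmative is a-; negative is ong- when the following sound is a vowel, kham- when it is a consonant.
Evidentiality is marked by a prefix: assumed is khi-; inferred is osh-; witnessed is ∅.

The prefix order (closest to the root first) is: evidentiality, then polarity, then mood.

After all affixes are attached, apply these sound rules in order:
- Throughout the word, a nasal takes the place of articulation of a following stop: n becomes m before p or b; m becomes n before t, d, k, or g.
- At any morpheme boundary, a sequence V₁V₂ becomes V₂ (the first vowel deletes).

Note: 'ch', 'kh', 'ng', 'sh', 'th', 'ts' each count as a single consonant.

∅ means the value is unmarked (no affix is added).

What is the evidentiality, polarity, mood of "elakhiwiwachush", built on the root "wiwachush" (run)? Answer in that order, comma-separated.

Segment: el-a-khi-wiwachush.
evidentiality: khi- → assumed.
polarity: a- → affirmative.
mood: el- → subjunctive.

assumed, affirmative, subjunctive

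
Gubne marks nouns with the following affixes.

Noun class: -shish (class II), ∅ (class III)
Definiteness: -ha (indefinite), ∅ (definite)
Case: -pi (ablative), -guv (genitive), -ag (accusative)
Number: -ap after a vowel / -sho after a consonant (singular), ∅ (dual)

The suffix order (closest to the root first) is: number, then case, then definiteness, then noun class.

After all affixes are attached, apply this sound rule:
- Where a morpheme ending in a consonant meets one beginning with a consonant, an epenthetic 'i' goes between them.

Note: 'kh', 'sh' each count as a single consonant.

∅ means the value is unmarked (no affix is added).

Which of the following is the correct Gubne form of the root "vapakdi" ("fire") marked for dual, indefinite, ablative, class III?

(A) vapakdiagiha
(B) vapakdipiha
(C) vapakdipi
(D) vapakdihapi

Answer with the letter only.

B

number = dual: zero marking, form stays vapakdi.
Attach case ablative -pi → vapakdipi.
Attach definiteness indefinite -ha → vapakdipiha.
noun class = class III: zero marking, form stays vapakdipiha.
Epenthesis: no change.
So the correct form is vapakdipiha, option (B).
(A) vapakdiagiha is wrong: it uses accusative instead of ablative for case.
(C) vapakdipi is wrong: it uses definite instead of indefinite for definiteness.
(D) vapakdihapi is wrong: it has the affixes in the wrong order.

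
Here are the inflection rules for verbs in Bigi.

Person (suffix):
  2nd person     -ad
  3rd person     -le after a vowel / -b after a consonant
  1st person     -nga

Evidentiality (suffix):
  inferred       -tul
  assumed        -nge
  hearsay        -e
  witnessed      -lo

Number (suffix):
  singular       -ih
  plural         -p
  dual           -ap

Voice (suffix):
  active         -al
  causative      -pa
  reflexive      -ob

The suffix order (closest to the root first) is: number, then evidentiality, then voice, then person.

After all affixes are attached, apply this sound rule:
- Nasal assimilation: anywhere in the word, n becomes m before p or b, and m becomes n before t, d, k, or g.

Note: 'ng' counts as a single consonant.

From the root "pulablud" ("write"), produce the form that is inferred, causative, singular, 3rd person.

pulabludihtulpale

Attach number singular -ih → pulabludih.
Attach evidentiality inferred -tul → pulabludihtul.
Attach voice causative -pa → pulabludihtulpa.
Attach person 3rd person -le (after vowel 'a') → pulabludihtulpale.
Nasal assimilation: no change.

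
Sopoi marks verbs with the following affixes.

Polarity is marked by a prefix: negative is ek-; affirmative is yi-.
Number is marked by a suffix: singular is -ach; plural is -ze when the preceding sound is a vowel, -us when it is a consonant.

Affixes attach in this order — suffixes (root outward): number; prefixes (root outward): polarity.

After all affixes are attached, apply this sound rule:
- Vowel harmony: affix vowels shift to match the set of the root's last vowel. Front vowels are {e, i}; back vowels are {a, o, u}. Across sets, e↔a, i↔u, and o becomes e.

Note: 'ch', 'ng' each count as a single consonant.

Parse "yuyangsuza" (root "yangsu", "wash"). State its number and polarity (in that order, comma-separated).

plural, affirmative

Segment: yi-yangsu-ze.
number: -ze/us → plural.
polarity: yi- → affirmative.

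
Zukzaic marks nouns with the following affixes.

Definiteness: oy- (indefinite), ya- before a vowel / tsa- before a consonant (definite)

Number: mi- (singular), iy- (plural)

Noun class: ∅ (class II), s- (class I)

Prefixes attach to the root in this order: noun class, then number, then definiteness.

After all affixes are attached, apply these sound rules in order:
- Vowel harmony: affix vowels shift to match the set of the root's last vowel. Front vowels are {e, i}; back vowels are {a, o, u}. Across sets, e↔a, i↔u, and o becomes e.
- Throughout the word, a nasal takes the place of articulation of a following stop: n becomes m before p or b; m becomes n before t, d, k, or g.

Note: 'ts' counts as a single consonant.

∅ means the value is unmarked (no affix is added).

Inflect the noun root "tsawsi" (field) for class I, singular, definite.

Attach noun class class I s- → stsawsi.
Attach number singular mi- → mistsawsi.
Attach definiteness definite tsa- (before consonant 'm') → tsamistsawsi.
Apply vowel harmony: tsamistsawsi → tsemistsawsi.
Nasal assimilation: no change.

tsemistsawsi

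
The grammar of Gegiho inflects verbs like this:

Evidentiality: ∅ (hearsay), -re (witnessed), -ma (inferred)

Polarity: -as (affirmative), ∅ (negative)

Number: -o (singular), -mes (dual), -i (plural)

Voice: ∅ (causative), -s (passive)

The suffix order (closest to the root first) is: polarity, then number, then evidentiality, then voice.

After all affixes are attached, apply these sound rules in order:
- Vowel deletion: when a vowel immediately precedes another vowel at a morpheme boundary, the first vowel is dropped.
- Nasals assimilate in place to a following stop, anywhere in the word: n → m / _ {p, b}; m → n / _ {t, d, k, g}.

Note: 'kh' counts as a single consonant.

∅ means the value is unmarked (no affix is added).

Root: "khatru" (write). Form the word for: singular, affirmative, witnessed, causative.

khatrasore

Attach polarity affirmative -as → khatruas.
Attach number singular -o → khatruaso.
Attach evidentiality witnessed -re → khatruasore.
voice = causative: zero marking, form stays khatruasore.
Apply vowel deletion: khatruasore → khatrasore.
Nasal assimilation: no change.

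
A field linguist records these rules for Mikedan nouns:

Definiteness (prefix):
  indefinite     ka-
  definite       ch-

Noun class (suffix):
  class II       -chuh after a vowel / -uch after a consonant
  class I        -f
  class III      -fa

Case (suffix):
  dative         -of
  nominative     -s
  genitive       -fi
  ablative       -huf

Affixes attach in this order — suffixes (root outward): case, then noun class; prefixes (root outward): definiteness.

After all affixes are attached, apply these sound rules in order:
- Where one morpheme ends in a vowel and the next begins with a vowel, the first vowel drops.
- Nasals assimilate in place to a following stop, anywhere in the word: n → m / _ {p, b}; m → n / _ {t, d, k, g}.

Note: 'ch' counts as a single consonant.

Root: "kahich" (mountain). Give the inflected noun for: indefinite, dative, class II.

kakahichofuch

Attach case dative -of → kahichof.
Attach definiteness indefinite ka- → kakahichof.
Attach noun class class II -uch (after consonant 'f') → kakahichofuch.
Vowel deletion: no change.
Nasal assimilation: no change.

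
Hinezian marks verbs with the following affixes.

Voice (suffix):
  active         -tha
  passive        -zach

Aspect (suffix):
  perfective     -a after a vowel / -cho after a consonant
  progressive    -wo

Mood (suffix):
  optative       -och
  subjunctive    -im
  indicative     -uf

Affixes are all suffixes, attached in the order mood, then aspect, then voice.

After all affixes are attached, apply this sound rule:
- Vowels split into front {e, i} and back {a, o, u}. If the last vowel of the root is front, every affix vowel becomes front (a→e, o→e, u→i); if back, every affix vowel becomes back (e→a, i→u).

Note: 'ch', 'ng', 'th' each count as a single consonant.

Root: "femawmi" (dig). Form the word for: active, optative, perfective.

Attach mood optative -och → femawmioch.
Attach aspect perfective -cho (after consonant 'ch') → femawmiochcho.
Attach voice active -tha → femawmiochchotha.
Apply vowel harmony: femawmiochchotha → femawmiechchethe.

femawmiechchethe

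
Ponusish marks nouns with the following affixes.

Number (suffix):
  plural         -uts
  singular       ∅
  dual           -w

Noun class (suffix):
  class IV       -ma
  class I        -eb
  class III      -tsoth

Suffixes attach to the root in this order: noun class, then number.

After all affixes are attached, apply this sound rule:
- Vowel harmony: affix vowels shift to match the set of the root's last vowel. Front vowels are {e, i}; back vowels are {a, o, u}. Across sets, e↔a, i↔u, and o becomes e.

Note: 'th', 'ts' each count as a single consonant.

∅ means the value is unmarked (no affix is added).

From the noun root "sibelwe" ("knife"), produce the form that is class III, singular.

sibelwetseth

Attach noun class class III -tsoth → sibelwetsoth.
number = singular: zero marking, form stays sibelwetsoth.
Apply vowel harmony: sibelwetsoth → sibelwetseth.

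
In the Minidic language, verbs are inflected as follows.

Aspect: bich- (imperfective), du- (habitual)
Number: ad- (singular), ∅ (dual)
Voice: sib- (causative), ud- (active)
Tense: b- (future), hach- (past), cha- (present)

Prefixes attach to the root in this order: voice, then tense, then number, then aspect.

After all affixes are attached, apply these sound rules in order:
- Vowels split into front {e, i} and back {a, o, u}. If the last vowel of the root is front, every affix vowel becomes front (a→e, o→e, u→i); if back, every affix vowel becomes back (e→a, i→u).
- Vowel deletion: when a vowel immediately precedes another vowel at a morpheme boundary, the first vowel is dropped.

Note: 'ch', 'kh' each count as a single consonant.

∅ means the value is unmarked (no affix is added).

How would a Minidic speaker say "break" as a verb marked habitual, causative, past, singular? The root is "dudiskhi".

dedhechsibdudiskhi

Attach voice causative sib- → sibdudiskhi.
Attach tense past hach- → hachsibdudiskhi.
Attach number singular ad- → adhachsibdudiskhi.
Attach aspect habitual du- → duadhachsibdudiskhi.
Apply vowel harmony: duadhachsibdudiskhi → diedhechsibdudiskhi.
Apply vowel deletion: diedhechsibdudiskhi → dedhechsibdudiskhi.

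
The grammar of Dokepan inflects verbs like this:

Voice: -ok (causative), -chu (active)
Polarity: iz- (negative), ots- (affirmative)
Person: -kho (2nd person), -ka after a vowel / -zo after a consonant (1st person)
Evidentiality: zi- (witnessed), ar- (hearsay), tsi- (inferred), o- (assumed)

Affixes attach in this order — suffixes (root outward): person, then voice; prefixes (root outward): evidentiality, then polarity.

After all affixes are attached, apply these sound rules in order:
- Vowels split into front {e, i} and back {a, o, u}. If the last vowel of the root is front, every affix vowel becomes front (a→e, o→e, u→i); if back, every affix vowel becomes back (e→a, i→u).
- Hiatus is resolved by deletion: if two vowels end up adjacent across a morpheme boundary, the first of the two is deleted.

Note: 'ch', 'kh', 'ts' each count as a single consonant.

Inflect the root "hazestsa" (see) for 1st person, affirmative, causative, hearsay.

otsarhazestsakok

Attach person 1st person -ka (after vowel 'a') → hazestsaka.
Attach evidentiality hearsay ar- → arhazestsaka.
Attach polarity affirmative ots- → otsarhazestsaka.
Attach voice causative -ok → otsarhazestsakaok.
Vowel harmony: no change.
Apply vowel deletion: otsarhazestsakaok → otsarhazestsakok.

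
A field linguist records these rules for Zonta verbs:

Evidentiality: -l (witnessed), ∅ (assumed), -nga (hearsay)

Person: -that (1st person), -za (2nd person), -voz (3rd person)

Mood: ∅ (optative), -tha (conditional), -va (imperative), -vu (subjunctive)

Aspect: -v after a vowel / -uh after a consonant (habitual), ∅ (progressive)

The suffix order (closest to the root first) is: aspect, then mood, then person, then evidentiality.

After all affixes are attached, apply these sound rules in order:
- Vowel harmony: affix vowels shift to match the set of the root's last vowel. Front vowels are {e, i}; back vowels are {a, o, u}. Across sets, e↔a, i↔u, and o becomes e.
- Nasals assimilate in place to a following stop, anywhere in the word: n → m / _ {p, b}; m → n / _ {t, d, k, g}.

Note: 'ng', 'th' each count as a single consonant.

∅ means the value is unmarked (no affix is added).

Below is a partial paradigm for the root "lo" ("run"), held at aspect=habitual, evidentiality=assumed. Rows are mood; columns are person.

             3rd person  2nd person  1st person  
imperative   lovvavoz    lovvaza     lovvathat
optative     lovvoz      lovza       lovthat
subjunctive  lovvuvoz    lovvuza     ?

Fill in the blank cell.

Attach aspect habitual -v (after vowel 'o') → lov.
Attach mood subjunctive -vu → lovvu.
Attach person 1st person -that → lovvuthat.
evidentiality = assumed: zero marking, form stays lovvuthat.
Vowel harmony: no change.
Nasal assimilation: no change.

lovvuthat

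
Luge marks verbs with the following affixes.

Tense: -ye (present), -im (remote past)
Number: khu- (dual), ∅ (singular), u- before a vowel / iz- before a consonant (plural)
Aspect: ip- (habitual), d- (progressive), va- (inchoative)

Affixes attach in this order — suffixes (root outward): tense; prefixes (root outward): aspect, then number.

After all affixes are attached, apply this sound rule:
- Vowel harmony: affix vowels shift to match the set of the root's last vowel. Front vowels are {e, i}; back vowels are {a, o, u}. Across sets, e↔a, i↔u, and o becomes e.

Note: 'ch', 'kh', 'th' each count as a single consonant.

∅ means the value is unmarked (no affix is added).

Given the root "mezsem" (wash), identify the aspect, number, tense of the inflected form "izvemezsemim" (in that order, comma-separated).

Segment: iz-va-mezsem-im.
aspect: va- → inchoative.
number: u/iz- → plural.
tense: -im → remote past.

inchoative, plural, remote past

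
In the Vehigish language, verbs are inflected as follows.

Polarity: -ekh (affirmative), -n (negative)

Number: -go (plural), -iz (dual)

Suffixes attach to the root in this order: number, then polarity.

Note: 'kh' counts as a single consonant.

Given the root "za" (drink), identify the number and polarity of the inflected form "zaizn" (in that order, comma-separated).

dual, negative

Segment: za-iz-n.
number: -iz → dual.
polarity: -n → negative.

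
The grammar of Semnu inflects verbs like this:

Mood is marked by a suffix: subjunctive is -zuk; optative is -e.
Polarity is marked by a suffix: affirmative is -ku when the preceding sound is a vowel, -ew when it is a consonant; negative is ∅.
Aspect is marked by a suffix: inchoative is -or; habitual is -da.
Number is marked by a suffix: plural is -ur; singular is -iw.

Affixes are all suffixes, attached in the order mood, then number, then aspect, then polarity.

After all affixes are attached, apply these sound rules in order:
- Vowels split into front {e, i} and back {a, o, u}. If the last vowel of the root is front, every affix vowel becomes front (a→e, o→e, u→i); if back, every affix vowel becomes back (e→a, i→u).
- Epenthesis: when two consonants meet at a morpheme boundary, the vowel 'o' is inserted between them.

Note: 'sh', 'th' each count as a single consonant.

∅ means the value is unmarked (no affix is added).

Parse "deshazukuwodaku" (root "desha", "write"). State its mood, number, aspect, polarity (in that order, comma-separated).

Segment: desha-zuk-iw-da-ku.
mood: -zuk → subjunctive.
number: -iw → singular.
aspect: -da → habitual.
polarity: -ku/ew → affirmative.

subjunctive, singular, habitual, affirmative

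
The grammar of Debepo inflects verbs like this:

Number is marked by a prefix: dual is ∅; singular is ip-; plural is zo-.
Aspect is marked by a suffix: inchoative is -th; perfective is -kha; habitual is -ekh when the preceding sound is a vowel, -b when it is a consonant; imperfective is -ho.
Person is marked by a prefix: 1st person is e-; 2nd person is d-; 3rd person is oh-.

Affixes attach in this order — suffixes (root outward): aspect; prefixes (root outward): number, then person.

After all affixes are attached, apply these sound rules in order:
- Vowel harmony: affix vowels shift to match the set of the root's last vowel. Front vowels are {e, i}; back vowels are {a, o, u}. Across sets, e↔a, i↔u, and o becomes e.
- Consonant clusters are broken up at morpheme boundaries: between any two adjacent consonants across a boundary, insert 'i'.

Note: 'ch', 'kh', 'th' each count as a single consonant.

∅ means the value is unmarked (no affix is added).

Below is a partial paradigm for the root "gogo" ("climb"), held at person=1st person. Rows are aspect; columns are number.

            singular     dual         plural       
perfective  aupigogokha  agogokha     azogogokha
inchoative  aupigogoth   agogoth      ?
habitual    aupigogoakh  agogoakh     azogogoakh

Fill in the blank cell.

Attach number plural zo- → zogogo.
Attach person 1st person e- → ezogogo.
Attach aspect inchoative -th → ezogogoth.
Apply vowel harmony: ezogogoth → azogogoth.
Epenthesis: no change.

azogogoth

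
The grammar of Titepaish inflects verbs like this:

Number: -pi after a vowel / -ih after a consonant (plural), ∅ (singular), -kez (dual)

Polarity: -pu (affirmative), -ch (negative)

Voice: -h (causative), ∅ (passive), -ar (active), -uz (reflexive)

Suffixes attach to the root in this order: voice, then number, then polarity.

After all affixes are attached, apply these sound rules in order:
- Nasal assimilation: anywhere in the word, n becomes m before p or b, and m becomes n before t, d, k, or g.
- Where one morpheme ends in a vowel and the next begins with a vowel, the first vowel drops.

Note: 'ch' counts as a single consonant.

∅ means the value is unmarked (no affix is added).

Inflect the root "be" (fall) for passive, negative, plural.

voice = passive: zero marking, form stays be.
Attach number plural -pi (after vowel 'e') → bepi.
Attach polarity negative -ch → bepich.
Nasal assimilation: no change.
Vowel deletion: no change.

bepich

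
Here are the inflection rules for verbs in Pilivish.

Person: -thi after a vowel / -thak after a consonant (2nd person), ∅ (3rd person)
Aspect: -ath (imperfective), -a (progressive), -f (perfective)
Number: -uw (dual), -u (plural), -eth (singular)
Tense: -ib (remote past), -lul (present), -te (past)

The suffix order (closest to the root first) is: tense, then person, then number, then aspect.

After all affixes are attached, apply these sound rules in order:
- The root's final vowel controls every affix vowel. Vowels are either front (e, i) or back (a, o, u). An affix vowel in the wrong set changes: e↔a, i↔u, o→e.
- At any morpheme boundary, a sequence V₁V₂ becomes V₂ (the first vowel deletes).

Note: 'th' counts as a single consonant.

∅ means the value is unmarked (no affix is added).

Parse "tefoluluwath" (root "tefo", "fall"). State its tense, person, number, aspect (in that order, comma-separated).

present, 3rd person, dual, imperfective

Segment: tefo-lul-uw-ath.
tense: -lul → present.
person: ∅ → 3rd person.
number: -uw → dual.
aspect: -ath → imperfective.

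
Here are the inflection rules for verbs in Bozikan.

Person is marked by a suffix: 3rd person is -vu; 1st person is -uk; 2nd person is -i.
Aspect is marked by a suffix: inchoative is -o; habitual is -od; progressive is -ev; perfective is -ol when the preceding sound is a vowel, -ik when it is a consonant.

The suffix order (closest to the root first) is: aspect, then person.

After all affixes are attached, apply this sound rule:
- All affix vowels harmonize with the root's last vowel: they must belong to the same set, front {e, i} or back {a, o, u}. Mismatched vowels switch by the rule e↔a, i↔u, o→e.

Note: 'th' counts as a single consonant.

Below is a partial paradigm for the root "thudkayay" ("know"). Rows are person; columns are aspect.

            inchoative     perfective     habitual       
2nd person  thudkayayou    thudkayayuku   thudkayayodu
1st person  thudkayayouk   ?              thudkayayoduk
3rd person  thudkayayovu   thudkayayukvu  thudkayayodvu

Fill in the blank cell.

thudkayayukuk

Attach aspect perfective -ik (after consonant 'y') → thudkayayik.
Attach person 1st person -uk → thudkayayikuk.
Apply vowel harmony: thudkayayikuk → thudkayayukuk.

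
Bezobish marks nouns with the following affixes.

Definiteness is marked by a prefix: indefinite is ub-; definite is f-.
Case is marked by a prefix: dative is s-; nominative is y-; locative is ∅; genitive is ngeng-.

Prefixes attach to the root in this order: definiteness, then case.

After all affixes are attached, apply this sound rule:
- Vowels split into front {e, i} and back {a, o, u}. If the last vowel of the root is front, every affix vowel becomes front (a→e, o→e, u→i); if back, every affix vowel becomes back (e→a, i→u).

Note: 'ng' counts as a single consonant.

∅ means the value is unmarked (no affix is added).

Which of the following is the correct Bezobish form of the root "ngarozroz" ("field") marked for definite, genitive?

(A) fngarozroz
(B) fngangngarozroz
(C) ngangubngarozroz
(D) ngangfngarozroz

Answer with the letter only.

D

Attach definiteness definite f- → fngarozroz.
Attach case genitive ngeng- → ngengfngarozroz.
Apply vowel harmony: ngengfngarozroz → ngangfngarozroz.
So the correct form is ngangfngarozroz, option (D).
(B) fngangngarozroz is wrong: it has the affixes in the wrong order.
(C) ngangubngarozroz is wrong: it uses indefinite instead of definite for definiteness.
(A) fngarozroz is wrong: it uses locative instead of genitive for case.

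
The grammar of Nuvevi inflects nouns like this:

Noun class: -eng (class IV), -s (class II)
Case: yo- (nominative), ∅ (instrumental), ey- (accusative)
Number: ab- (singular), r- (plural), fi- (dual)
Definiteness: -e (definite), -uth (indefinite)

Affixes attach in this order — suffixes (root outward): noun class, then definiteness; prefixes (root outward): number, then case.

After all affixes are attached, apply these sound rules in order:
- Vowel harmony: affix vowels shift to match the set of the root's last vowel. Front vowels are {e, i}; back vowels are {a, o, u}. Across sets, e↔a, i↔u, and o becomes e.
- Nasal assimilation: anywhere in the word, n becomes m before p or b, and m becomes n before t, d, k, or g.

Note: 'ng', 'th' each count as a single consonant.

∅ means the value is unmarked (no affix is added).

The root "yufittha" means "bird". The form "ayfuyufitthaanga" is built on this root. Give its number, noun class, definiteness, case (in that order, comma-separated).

dual, class IV, definite, accusative

Segment: ey-fi-yufittha-eng-e.
number: fi- → dual.
noun class: -eng → class IV.
definiteness: -e → definite.
case: ey- → accusative.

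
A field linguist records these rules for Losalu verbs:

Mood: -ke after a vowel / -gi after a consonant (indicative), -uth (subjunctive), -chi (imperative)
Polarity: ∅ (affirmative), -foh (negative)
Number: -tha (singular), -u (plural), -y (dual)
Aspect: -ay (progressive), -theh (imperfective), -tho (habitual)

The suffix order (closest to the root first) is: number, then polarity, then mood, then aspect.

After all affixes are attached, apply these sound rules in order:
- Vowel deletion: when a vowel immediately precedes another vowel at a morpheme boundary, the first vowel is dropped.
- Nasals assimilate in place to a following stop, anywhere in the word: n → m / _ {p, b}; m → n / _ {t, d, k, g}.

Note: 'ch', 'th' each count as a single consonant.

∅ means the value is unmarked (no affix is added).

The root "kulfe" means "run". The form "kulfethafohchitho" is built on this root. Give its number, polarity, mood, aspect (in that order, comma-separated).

singular, negative, imperative, habitual

Segment: kulfe-tha-foh-chi-tho.
number: -tha → singular.
polarity: -foh → negative.
mood: -chi → imperative.
aspect: -tho → habitual.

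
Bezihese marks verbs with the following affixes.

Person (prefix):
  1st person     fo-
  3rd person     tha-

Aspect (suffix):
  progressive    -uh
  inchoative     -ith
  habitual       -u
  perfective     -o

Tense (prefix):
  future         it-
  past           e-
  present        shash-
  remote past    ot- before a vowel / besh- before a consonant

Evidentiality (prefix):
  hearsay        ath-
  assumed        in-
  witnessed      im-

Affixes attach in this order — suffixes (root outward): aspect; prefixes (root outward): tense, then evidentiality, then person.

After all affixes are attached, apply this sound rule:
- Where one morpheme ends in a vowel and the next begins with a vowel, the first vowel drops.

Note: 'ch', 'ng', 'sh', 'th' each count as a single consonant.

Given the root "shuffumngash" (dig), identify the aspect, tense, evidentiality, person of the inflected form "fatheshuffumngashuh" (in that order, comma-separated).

progressive, past, hearsay, 1st person

Segment: fo-ath-e-shuffumngash-uh.
aspect: -uh → progressive.
tense: e- → past.
evidentiality: ath- → hearsay.
person: fo- → 1st person.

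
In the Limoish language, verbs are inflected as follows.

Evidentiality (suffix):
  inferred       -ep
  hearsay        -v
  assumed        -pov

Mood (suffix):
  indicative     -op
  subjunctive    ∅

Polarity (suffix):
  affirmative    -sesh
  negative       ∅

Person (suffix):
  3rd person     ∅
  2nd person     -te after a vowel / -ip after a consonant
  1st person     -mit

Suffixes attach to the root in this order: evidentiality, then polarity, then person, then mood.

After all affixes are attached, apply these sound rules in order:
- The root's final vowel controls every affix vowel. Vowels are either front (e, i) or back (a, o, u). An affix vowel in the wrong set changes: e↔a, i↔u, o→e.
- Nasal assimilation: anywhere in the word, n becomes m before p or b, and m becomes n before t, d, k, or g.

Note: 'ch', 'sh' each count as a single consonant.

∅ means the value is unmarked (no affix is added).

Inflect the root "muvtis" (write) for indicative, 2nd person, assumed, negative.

muvtispevipep

Attach evidentiality assumed -pov → muvtispov.
polarity = negative: zero marking, form stays muvtispov.
Attach person 2nd person -ip (after consonant 'v') → muvtispovip.
Attach mood indicative -op → muvtispovipop.
Apply vowel harmony: muvtispovipop → muvtispevipep.
Nasal assimilation: no change.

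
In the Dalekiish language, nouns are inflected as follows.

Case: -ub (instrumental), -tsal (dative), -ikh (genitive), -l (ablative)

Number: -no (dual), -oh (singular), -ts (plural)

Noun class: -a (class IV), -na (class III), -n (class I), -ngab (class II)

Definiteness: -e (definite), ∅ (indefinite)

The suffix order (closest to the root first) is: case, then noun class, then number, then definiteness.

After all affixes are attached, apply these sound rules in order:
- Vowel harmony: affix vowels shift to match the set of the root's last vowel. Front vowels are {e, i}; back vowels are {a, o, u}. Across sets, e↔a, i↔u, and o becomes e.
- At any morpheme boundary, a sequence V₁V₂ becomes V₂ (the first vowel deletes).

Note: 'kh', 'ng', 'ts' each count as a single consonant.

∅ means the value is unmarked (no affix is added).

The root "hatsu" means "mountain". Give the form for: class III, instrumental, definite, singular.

hatsubnoha

Attach case instrumental -ub → hatsuub.
Attach noun class class III -na → hatsuubna.
Attach number singular -oh → hatsuubnaoh.
Attach definiteness definite -e → hatsuubnaohe.
Apply vowel harmony: hatsuubnaohe → hatsuubnaoha.
Apply vowel deletion: hatsuubnaoha → hatsubnoha.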